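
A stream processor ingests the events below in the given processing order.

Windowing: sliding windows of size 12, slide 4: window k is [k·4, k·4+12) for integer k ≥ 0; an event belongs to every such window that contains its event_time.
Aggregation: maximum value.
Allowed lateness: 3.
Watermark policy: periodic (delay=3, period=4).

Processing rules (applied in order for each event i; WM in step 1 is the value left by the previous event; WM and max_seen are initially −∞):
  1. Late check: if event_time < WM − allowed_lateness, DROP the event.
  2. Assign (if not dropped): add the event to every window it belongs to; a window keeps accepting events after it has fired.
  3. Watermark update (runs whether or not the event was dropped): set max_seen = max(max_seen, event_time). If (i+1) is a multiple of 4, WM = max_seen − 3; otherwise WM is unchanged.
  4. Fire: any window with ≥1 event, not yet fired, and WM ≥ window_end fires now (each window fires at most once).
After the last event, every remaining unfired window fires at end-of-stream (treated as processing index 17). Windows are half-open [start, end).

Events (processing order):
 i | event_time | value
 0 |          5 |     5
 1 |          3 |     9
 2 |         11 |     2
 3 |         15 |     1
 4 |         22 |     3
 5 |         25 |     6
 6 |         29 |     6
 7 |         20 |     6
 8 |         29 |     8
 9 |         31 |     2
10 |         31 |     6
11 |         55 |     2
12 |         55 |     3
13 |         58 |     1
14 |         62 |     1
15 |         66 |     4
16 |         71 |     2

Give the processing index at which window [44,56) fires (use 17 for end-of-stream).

i=0 t=5 v=5: → [4,16),[0,12); WM=−∞
i=1 t=3 v=9: → [0,12); WM=−∞
i=2 t=11 v=2: → [8,20),[4,16),[0,12); WM=−∞
i=3 t=15 v=1: → [12,24),[8,20),[4,16); WM=12; [0,12) fires=9
i=4 t=22 v=3: → [20,32),[16,28),[12,24); WM=12
i=5 t=25 v=6: → [24,36),[20,32),[16,28); WM=12
i=6 t=29 v=6: → [28,40),[24,36),[20,32); WM=12
i=7 t=20 v=6: → [20,32),[16,28),[12,24); WM=26; [4,16) fires=5 [8,20) fires=2 [12,24) fires=6
i=8 t=29 v=8: → [28,40),[24,36),[20,32); WM=26
i=9 t=31 v=2: → [28,40),[24,36),[20,32); WM=26
i=10 t=31 v=6: → [28,40),[24,36),[20,32); WM=26
i=11 t=55 v=2: → [52,64),[48,60),[44,56); WM=52; [16,28) fires=6 [20,32) fires=8 [24,36) fires=8 [28,40) fires=8
i=12 t=55 v=3: → [52,64),[48,60),[44,56); WM=52
i=13 t=58 v=1: → [56,68),[52,64),[48,60); WM=52
i=14 t=62 v=1: → [60,72),[56,68),[52,64); WM=52
i=15 t=66 v=4: → [64,76),[60,72),[56,68); WM=63; [44,56) fires=3 [48,60) fires=3
i=16 t=71 v=2: → [68,80),[64,76),[60,72); WM=63

15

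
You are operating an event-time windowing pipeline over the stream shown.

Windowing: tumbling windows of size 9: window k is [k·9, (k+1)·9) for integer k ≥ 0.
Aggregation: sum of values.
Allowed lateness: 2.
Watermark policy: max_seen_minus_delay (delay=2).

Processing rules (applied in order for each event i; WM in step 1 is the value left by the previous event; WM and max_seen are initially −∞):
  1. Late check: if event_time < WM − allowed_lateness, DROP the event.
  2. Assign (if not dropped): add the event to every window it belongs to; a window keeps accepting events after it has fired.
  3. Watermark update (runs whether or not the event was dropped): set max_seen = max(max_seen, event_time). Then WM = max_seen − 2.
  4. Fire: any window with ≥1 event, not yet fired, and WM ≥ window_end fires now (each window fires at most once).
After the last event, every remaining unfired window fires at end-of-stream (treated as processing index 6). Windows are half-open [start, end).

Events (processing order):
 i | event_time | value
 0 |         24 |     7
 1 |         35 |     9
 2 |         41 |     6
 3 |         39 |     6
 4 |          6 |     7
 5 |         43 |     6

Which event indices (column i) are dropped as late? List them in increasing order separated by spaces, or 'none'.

i=0 t=24 v=7: → [18,27); WM=22
i=1 t=35 v=9: → [27,36); WM=33; [18,27) fires=7
i=2 t=41 v=6: → [36,45); WM=39; [27,36) fires=9
i=3 t=39 v=6: → [36,45); WM=39
i=4 t=6 v=7: DROP (t<39-2); WM=39
i=5 t=43 v=6: → [36,45); WM=41

4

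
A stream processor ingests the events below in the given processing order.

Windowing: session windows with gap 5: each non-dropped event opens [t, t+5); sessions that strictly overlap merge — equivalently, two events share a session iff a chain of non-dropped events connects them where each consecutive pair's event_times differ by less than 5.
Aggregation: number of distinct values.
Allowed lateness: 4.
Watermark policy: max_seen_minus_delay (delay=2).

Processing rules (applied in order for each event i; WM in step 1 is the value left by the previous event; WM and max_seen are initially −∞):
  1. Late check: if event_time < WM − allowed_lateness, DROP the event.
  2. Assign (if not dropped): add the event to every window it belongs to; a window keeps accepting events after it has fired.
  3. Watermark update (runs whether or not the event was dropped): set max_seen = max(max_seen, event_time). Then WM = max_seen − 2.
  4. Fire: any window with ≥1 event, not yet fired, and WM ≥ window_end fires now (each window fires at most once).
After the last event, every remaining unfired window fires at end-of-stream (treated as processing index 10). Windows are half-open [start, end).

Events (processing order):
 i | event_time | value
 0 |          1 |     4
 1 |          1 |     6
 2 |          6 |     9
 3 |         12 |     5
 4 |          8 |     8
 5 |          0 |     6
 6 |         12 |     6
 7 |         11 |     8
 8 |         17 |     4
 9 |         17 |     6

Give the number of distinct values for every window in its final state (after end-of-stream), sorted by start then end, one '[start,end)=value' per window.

i=0 t=1 v=4: → [1,6); WM=-1
i=1 t=1 v=6: → [1,6); WM=-1
i=2 t=6 v=9: → [6,11); WM=4
i=3 t=12 v=5: → [12,17); WM=10
i=4 t=8 v=8: → [6,17); WM=10
i=5 t=0 v=6: DROP (t<10-4); WM=10
i=6 t=12 v=6: → [6,17); WM=10
i=7 t=11 v=8: → [6,17); WM=10
i=8 t=17 v=4: → [17,22); WM=15
i=9 t=17 v=6: → [17,22); WM=15

[1,6)=2 [6,17)=4 [17,22)=2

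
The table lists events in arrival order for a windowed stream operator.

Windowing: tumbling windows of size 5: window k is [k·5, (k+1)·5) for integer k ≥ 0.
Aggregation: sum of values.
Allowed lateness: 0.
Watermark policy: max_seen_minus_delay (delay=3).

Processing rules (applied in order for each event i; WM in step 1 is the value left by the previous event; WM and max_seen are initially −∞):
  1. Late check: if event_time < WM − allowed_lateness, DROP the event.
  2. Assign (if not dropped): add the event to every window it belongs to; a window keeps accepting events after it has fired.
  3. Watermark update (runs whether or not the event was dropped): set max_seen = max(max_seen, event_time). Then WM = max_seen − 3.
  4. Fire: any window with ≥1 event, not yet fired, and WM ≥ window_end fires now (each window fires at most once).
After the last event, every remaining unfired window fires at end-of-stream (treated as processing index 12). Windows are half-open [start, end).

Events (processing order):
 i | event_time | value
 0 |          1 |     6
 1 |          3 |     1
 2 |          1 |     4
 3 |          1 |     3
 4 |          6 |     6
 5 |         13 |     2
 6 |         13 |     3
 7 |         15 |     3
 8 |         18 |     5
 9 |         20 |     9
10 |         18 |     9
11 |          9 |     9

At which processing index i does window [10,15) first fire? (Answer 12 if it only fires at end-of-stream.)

i=0 t=1 v=6: → [0,5); WM=-2
i=1 t=3 v=1: → [0,5); WM=0
i=2 t=1 v=4: → [0,5); WM=0
i=3 t=1 v=3: → [0,5); WM=0
i=4 t=6 v=6: → [5,10); WM=3
i=5 t=13 v=2: → [10,15); WM=10; [0,5) fires=14 [5,10) fires=6
i=6 t=13 v=3: → [10,15); WM=10
i=7 t=15 v=3: → [15,20); WM=12
i=8 t=18 v=5: → [15,20); WM=15; [10,15) fires=5
i=9 t=20 v=9: → [20,25); WM=17
i=10 t=18 v=9: → [15,20); WM=17
i=11 t=9 v=9: DROP (t<17-0); WM=17

8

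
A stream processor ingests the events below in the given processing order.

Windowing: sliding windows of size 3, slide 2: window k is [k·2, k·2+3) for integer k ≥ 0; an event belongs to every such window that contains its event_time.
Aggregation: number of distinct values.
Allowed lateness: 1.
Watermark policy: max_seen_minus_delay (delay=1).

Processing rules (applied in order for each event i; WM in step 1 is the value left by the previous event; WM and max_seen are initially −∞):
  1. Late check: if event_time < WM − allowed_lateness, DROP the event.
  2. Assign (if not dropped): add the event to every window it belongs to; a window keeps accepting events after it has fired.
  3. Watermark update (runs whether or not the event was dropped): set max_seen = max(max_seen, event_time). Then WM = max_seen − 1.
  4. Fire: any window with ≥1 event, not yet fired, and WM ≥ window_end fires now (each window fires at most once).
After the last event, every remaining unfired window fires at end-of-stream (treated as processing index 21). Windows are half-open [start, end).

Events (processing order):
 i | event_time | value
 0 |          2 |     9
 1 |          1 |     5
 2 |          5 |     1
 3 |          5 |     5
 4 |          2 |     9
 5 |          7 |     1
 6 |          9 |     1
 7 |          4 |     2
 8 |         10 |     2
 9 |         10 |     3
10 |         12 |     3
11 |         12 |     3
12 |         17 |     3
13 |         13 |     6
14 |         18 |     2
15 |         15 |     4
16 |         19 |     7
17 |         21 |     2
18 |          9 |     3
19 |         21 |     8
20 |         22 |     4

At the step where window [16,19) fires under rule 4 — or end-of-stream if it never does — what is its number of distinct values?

2

i=0 t=2 v=9: → [2,5),[0,3); WM=1
i=1 t=1 v=5: → [0,3); WM=1
i=2 t=5 v=1: → [4,7); WM=4; [0,3) fires=2
i=3 t=5 v=5: → [4,7); WM=4
i=4 t=2 v=9: DROP (t<4-1); WM=4
i=5 t=7 v=1: → [6,9); WM=6; [2,5) fires=1
i=6 t=9 v=1: → [8,11); WM=8; [4,7) fires=2
i=7 t=4 v=2: DROP (t<8-1); WM=8
i=8 t=10 v=2: → [10,13),[8,11); WM=9; [6,9) fires=1
i=9 t=10 v=3: → [10,13),[8,11); WM=9
i=10 t=12 v=3: → [12,15),[10,13); WM=11; [8,11) fires=3
i=11 t=12 v=3: → [12,15),[10,13); WM=11
i=12 t=17 v=3: → [16,19); WM=16; [10,13) fires=2 [12,15) fires=1
i=13 t=13 v=6: DROP (t<16-1); WM=16
i=14 t=18 v=2: → [18,21),[16,19); WM=17
i=15 t=15 v=4: DROP (t<17-1); WM=17
i=16 t=19 v=7: → [18,21); WM=18
i=17 t=21 v=2: → [20,23); WM=20; [16,19) fires=2
i=18 t=9 v=3: DROP (t<20-1); WM=20
i=19 t=21 v=8: → [20,23); WM=20
i=20 t=22 v=4: → [22,25),[20,23); WM=21; [18,21) fires=2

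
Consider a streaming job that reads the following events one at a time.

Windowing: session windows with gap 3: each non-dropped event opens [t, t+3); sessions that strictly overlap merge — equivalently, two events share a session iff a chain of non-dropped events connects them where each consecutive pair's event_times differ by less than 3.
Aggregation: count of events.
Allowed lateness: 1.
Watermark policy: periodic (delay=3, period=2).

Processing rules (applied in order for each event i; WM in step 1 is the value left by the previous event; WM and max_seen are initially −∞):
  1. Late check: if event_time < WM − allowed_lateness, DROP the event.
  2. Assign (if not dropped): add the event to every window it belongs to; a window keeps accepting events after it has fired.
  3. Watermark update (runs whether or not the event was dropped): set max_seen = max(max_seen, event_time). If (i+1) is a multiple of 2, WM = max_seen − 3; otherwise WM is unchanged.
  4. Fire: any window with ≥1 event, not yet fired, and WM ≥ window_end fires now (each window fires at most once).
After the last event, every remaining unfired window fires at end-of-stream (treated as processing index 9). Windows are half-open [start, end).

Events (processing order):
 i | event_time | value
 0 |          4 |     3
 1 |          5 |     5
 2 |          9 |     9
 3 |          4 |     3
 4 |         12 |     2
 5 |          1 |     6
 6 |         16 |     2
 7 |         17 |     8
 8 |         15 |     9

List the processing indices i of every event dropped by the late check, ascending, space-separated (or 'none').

5

i=0 t=4 v=3: → [4,7); WM=−∞
i=1 t=5 v=5: → [4,8); WM=2
i=2 t=9 v=9: → [9,12); WM=2
i=3 t=4 v=3: → [4,8); WM=6
i=4 t=12 v=2: → [12,15); WM=6
i=5 t=1 v=6: DROP (t<6-1); WM=9
i=6 t=16 v=2: → [16,19); WM=9
i=7 t=17 v=8: → [16,20); WM=14
i=8 t=15 v=9: → [15,20); WM=14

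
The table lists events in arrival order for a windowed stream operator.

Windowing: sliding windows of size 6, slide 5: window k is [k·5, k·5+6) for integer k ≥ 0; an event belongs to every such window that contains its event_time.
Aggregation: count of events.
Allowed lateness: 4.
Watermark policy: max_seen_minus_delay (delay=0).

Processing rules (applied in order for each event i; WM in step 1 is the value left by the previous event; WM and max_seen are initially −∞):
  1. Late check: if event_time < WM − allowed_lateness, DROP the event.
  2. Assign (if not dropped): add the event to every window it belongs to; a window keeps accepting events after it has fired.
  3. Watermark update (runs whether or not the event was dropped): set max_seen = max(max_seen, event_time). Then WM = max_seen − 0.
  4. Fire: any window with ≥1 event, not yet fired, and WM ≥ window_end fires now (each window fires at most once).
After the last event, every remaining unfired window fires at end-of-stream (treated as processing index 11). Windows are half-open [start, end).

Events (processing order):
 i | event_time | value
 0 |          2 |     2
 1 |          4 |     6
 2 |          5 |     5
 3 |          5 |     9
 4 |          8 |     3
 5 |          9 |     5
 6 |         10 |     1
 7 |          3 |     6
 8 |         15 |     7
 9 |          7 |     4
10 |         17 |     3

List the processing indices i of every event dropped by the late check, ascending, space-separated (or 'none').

i=0 t=2 v=2: → [0,6); WM=2
i=1 t=4 v=6: → [0,6); WM=4
i=2 t=5 v=5: → [5,11),[0,6); WM=5
i=3 t=5 v=9: → [5,11),[0,6); WM=5
i=4 t=8 v=3: → [5,11); WM=8; [0,6) fires=4
i=5 t=9 v=5: → [5,11); WM=9
i=6 t=10 v=1: → [10,16),[5,11); WM=10
i=7 t=3 v=6: DROP (t<10-4); WM=10
i=8 t=15 v=7: → [15,21),[10,16); WM=15; [5,11) fires=5
i=9 t=7 v=4: DROP (t<15-4); WM=15
i=10 t=17 v=3: → [15,21); WM=17; [10,16) fires=2

7 9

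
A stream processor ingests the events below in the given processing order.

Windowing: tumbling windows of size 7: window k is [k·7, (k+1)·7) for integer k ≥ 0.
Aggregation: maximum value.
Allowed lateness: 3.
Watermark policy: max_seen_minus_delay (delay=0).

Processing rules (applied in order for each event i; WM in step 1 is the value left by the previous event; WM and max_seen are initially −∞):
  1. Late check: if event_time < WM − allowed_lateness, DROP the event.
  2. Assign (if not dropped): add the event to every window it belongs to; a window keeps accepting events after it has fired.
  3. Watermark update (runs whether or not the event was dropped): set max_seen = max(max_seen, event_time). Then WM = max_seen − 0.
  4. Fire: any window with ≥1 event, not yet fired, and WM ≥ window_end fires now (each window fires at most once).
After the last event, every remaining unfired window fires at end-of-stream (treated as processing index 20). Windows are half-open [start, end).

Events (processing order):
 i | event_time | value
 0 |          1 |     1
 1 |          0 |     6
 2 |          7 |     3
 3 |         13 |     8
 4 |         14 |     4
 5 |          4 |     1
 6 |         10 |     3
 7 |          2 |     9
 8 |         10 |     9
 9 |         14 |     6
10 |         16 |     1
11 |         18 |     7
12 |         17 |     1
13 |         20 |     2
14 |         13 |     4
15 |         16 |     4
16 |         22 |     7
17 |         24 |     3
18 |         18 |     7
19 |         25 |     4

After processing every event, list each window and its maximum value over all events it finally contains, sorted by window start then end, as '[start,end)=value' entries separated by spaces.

[0,7)=6 [7,14)=8 [14,21)=7 [21,28)=7

i=0 t=1 v=1: → [0,7); WM=1
i=1 t=0 v=6: → [0,7); WM=1
i=2 t=7 v=3: → [7,14); WM=7; [0,7) fires=6
i=3 t=13 v=8: → [7,14); WM=13
i=4 t=14 v=4: → [14,21); WM=14; [7,14) fires=8
i=5 t=4 v=1: DROP (t<14-3); WM=14
i=6 t=10 v=3: DROP (t<14-3); WM=14
i=7 t=2 v=9: DROP (t<14-3); WM=14
i=8 t=10 v=9: DROP (t<14-3); WM=14
i=9 t=14 v=6: → [14,21); WM=14
i=10 t=16 v=1: → [14,21); WM=16
i=11 t=18 v=7: → [14,21); WM=18
i=12 t=17 v=1: → [14,21); WM=18
i=13 t=20 v=2: → [14,21); WM=20
i=14 t=13 v=4: DROP (t<20-3); WM=20
i=15 t=16 v=4: DROP (t<20-3); WM=20
i=16 t=22 v=7: → [21,28); WM=22; [14,21) fires=7
i=17 t=24 v=3: → [21,28); WM=24
i=18 t=18 v=7: DROP (t<24-3); WM=24
i=19 t=25 v=4: → [21,28); WM=25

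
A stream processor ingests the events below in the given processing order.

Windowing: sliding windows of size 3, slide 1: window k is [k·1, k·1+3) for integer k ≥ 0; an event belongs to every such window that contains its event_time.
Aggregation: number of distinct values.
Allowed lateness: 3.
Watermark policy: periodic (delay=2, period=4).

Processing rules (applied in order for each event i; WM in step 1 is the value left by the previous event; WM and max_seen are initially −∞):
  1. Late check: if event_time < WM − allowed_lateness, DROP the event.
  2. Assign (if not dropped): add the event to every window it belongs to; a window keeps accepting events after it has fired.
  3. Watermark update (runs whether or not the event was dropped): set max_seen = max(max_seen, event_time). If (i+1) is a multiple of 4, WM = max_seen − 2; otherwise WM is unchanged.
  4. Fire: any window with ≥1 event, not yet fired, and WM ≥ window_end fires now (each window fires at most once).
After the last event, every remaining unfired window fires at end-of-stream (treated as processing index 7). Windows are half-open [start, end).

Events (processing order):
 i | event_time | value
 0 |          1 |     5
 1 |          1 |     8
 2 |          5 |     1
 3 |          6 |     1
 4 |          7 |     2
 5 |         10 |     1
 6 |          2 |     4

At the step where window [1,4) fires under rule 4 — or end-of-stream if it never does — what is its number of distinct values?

2

i=0 t=1 v=5: → [1,4),[0,3); WM=−∞
i=1 t=1 v=8: → [1,4),[0,3); WM=−∞
i=2 t=5 v=1: → [5,8),[4,7),[3,6); WM=−∞
i=3 t=6 v=1: → [6,9),[5,8),[4,7); WM=4; [0,3) fires=2 [1,4) fires=2
i=4 t=7 v=2: → [7,10),[6,9),[5,8); WM=4
i=5 t=10 v=1: → [10,13),[9,12),[8,11); WM=4
i=6 t=2 v=4: → [2,5),[1,4),[0,3); WM=4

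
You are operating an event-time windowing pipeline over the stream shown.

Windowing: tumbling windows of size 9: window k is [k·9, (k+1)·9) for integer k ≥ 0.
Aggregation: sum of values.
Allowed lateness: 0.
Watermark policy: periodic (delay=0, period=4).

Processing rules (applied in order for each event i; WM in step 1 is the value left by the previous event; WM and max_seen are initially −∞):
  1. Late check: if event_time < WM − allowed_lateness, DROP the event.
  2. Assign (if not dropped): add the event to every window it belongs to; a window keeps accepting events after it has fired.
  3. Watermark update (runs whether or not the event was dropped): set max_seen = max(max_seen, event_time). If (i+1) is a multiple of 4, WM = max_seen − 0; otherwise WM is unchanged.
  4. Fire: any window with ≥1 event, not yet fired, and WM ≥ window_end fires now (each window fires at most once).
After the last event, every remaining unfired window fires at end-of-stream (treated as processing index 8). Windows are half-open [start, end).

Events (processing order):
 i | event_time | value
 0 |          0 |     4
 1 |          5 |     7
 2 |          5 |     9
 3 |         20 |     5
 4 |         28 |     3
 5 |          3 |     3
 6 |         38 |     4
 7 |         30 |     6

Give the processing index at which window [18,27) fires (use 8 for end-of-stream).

7

i=0 t=0 v=4: → [0,9); WM=−∞
i=1 t=5 v=7: → [0,9); WM=−∞
i=2 t=5 v=9: → [0,9); WM=−∞
i=3 t=20 v=5: → [18,27); WM=20; [0,9) fires=20
i=4 t=28 v=3: → [27,36); WM=20
i=5 t=3 v=3: DROP (t<20-0); WM=20
i=6 t=38 v=4: → [36,45); WM=20
i=7 t=30 v=6: → [27,36); WM=38; [18,27) fires=5 [27,36) fires=9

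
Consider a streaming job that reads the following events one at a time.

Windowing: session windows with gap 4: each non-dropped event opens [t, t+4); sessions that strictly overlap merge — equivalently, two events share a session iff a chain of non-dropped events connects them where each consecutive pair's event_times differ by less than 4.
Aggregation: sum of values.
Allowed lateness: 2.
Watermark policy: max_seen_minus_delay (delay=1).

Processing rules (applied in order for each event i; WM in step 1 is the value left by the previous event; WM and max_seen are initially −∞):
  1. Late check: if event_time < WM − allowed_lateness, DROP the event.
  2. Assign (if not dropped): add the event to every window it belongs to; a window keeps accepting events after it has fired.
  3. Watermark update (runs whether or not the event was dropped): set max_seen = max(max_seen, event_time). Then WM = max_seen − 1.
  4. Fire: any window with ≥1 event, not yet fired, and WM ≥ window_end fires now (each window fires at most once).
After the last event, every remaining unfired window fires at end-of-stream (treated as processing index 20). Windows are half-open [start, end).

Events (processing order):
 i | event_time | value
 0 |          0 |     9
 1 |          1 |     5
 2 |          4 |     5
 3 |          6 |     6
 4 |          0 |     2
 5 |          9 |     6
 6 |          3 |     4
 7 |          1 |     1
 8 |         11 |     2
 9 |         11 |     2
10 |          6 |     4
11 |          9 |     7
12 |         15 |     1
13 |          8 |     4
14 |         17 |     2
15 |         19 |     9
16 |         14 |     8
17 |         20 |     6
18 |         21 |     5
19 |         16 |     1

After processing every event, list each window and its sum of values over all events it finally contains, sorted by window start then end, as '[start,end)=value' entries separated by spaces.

[0,15)=42 [15,25)=23

i=0 t=0 v=9: → [0,4); WM=-1
i=1 t=1 v=5: → [0,5); WM=0
i=2 t=4 v=5: → [0,8); WM=3
i=3 t=6 v=6: → [0,10); WM=5
i=4 t=0 v=2: DROP (t<5-2); WM=5
i=5 t=9 v=6: → [0,13); WM=8
i=6 t=3 v=4: DROP (t<8-2); WM=8
i=7 t=1 v=1: DROP (t<8-2); WM=8
i=8 t=11 v=2: → [0,15); WM=10
i=9 t=11 v=2: → [0,15); WM=10
i=10 t=6 v=4: DROP (t<10-2); WM=10
i=11 t=9 v=7: → [0,15); WM=10
i=12 t=15 v=1: → [15,19); WM=14
i=13 t=8 v=4: DROP (t<14-2); WM=14
i=14 t=17 v=2: → [15,21); WM=16
i=15 t=19 v=9: → [15,23); WM=18
i=16 t=14 v=8: DROP (t<18-2); WM=18
i=17 t=20 v=6: → [15,24); WM=19
i=18 t=21 v=5: → [15,25); WM=20
i=19 t=16 v=1: DROP (t<20-2); WM=20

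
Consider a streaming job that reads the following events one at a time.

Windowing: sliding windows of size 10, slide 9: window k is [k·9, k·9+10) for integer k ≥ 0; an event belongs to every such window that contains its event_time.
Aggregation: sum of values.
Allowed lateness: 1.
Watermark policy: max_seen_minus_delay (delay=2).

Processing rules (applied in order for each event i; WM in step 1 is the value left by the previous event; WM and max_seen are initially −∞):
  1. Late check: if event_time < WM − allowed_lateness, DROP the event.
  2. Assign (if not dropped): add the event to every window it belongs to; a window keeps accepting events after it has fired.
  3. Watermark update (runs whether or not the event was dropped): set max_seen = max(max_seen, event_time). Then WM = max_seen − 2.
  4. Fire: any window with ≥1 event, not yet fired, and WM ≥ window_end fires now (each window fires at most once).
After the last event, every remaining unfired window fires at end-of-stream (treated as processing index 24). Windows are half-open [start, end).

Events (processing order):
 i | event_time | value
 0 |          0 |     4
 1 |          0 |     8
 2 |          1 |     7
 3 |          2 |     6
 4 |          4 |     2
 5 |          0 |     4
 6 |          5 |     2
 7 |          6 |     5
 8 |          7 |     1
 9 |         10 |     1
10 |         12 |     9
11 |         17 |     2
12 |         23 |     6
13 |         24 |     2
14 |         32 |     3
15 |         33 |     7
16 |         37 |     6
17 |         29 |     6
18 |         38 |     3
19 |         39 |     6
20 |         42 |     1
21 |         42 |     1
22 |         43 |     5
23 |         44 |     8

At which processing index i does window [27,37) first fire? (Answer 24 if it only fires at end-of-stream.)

19

i=0 t=0 v=4: → [0,10); WM=-2
i=1 t=0 v=8: → [0,10); WM=-2
i=2 t=1 v=7: → [0,10); WM=-1
i=3 t=2 v=6: → [0,10); WM=0
i=4 t=4 v=2: → [0,10); WM=2
i=5 t=0 v=4: DROP (t<2-1); WM=2
i=6 t=5 v=2: → [0,10); WM=3
i=7 t=6 v=5: → [0,10); WM=4
i=8 t=7 v=1: → [0,10); WM=5
i=9 t=10 v=1: → [9,19); WM=8
i=10 t=12 v=9: → [9,19); WM=10; [0,10) fires=35
i=11 t=17 v=2: → [9,19); WM=15
i=12 t=23 v=6: → [18,28); WM=21; [9,19) fires=12
i=13 t=24 v=2: → [18,28); WM=22
i=14 t=32 v=3: → [27,37); WM=30; [18,28) fires=8
i=15 t=33 v=7: → [27,37); WM=31
i=16 t=37 v=6: → [36,46); WM=35
i=17 t=29 v=6: DROP (t<35-1); WM=35
i=18 t=38 v=3: → [36,46); WM=36
i=19 t=39 v=6: → [36,46); WM=37; [27,37) fires=10
i=20 t=42 v=1: → [36,46); WM=40
i=21 t=42 v=1: → [36,46); WM=40
i=22 t=43 v=5: → [36,46); WM=41
i=23 t=44 v=8: → [36,46); WM=42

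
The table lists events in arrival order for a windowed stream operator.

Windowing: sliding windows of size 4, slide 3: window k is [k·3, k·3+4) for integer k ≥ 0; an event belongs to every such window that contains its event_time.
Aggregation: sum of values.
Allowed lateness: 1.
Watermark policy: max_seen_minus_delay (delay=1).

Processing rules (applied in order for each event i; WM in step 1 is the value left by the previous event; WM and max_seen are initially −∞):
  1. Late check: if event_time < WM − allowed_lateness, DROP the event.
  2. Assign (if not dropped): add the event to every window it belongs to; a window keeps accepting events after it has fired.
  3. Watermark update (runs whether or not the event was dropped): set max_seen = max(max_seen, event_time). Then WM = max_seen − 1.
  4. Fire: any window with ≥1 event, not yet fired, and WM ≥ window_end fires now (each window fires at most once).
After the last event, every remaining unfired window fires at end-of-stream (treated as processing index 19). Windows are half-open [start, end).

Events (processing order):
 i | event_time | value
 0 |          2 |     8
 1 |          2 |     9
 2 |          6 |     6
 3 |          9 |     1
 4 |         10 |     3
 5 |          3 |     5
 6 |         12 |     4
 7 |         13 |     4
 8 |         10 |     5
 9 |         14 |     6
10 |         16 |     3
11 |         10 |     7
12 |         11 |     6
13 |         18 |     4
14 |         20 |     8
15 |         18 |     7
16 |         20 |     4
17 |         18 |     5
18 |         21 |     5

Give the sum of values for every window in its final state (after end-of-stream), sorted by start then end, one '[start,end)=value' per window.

i=0 t=2 v=8: → [0,4); WM=1
i=1 t=2 v=9: → [0,4); WM=1
i=2 t=6 v=6: → [6,10),[3,7); WM=5; [0,4) fires=17
i=3 t=9 v=1: → [9,13),[6,10); WM=8; [3,7) fires=6
i=4 t=10 v=3: → [9,13); WM=9
i=5 t=3 v=5: DROP (t<9-1); WM=9
i=6 t=12 v=4: → [12,16),[9,13); WM=11; [6,10) fires=7
i=7 t=13 v=4: → [12,16); WM=12
i=8 t=10 v=5: DROP (t<12-1); WM=12
i=9 t=14 v=6: → [12,16); WM=13; [9,13) fires=8
i=10 t=16 v=3: → [15,19); WM=15
i=11 t=10 v=7: DROP (t<15-1); WM=15
i=12 t=11 v=6: DROP (t<15-1); WM=15
i=13 t=18 v=4: → [18,22),[15,19); WM=17; [12,16) fires=14
i=14 t=20 v=8: → [18,22); WM=19; [15,19) fires=7
i=15 t=18 v=7: → [18,22),[15,19); WM=19
i=16 t=20 v=4: → [18,22); WM=19
i=17 t=18 v=5: → [18,22),[15,19); WM=19
i=18 t=21 v=5: → [21,25),[18,22); WM=20

[0,4)=17 [3,7)=6 [6,10)=7 [9,13)=8 [12,16)=14 [15,19)=19 [18,22)=33 [21,25)=5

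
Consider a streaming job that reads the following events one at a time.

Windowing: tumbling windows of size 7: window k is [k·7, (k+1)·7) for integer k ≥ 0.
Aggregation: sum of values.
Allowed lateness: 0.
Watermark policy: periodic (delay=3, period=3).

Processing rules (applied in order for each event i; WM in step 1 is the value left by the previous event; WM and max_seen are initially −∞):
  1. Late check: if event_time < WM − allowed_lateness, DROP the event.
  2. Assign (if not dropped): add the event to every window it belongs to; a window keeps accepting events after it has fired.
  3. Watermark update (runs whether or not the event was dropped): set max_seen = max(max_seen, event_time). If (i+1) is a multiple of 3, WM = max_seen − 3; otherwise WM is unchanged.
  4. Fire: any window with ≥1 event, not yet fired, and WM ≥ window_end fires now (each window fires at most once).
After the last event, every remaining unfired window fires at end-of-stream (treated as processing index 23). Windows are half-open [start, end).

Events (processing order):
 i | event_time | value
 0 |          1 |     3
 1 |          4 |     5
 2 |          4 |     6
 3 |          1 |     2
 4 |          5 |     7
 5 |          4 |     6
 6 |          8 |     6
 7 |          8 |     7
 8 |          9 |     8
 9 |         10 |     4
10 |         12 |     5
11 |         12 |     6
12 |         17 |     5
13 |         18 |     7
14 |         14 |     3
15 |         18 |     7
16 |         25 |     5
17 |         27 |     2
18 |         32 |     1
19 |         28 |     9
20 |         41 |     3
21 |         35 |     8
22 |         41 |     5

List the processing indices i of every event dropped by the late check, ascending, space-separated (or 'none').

i=0 t=1 v=3: → [0,7); WM=−∞
i=1 t=4 v=5: → [0,7); WM=−∞
i=2 t=4 v=6: → [0,7); WM=1
i=3 t=1 v=2: → [0,7); WM=1
i=4 t=5 v=7: → [0,7); WM=1
i=5 t=4 v=6: → [0,7); WM=2
i=6 t=8 v=6: → [7,14); WM=2
i=7 t=8 v=7: → [7,14); WM=2
i=8 t=9 v=8: → [7,14); WM=6
i=9 t=10 v=4: → [7,14); WM=6
i=10 t=12 v=5: → [7,14); WM=6
i=11 t=12 v=6: → [7,14); WM=9; [0,7) fires=29
i=12 t=17 v=5: → [14,21); WM=9
i=13 t=18 v=7: → [14,21); WM=9
i=14 t=14 v=3: → [14,21); WM=15; [7,14) fires=36
i=15 t=18 v=7: → [14,21); WM=15
i=16 t=25 v=5: → [21,28); WM=15
i=17 t=27 v=2: → [21,28); WM=24; [14,21) fires=22
i=18 t=32 v=1: → [28,35); WM=24
i=19 t=28 v=9: → [28,35); WM=24
i=20 t=41 v=3: → [35,42); WM=38; [21,28) fires=7 [28,35) fires=10
i=21 t=35 v=8: DROP (t<38-0); WM=38
i=22 t=41 v=5: → [35,42); WM=38

21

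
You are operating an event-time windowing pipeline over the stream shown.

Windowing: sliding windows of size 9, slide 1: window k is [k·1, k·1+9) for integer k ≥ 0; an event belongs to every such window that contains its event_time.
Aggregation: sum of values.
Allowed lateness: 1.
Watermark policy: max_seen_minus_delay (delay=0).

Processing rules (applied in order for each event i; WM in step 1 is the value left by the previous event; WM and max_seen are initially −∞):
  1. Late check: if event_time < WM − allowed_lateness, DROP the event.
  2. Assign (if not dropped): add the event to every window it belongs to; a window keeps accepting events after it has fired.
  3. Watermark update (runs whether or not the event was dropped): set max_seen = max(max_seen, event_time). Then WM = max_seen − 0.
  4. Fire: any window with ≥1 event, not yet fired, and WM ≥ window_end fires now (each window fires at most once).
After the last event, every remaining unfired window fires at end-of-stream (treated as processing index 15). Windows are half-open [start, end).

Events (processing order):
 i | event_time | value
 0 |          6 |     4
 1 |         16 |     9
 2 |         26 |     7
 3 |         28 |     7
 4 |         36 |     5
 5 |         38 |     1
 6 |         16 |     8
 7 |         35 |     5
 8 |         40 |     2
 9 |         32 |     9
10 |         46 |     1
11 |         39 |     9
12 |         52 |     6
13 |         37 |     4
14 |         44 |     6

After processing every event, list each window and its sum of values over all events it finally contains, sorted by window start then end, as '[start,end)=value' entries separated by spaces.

[0,9)=4 [1,10)=4 [2,11)=4 [3,12)=4 [4,13)=4 [5,14)=4 [6,15)=4 [8,17)=9 [9,18)=9 [10,19)=9 [11,20)=9 [12,21)=9 [13,22)=9 [14,23)=9 [15,24)=9 [16,25)=9 [18,27)=7 [19,28)=7 [20,29)=14 [21,30)=14 [22,31)=14 [23,32)=14 [24,33)=14 [25,34)=14 [26,35)=14 [27,36)=7 [28,37)=12 [29,38)=5 [30,39)=6 [31,40)=6 [32,41)=8 [33,42)=8 [34,43)=8 [35,44)=8 [36,45)=8 [37,46)=3 [38,47)=4 [39,48)=3 [40,49)=3 [41,50)=1 [42,51)=1 [43,52)=1 [44,53)=7 [45,54)=7 [46,55)=7 [47,56)=6 [48,57)=6 [49,58)=6 [50,59)=6 [51,60)=6 [52,61)=6

i=0 t=6 v=4: → [6,15),[5,14),[4,13),[3,12),[2,11),[1,10),[0,9); WM=6
i=1 t=16 v=9: → [16,25),[15,24),[14,23),[13,22),[12,21),[11,20),[10,19),[9,18),[8,17); WM=16; [0,9) fires=4 [1,10) fires=4 [2,11) fires=4 [3,12) fires=4 [4,13) fires=4 [5,14) fires=4 [6,15) fires=4
i=2 t=26 v=7: → [26,35),[25,34),[24,33),[23,32),[22,31),[21,30),[20,29),[19,28),[18,27); WM=26; [8,17) fires=9 [9,18) fires=9 [10,19) fires=9 [11,20) fires=9 [12,21) fires=9 [13,22) fires=9 [14,23) fires=9 [15,24) fires=9 [16,25) fires=9
i=3 t=28 v=7: → [28,37),[27,36),[26,35),[25,34),[24,33),[23,32),[22,31),[21,30),[20,29); WM=28; [18,27) fires=7 [19,28) fires=7
i=4 t=36 v=5: → [36,45),[35,44),[34,43),[33,42),[32,41),[31,40),[30,39),[29,38),[28,37); WM=36; [20,29) fires=14 [21,30) fires=14 [22,31) fires=14 [23,32) fires=14 [24,33) fires=14 [25,34) fires=14 [26,35) fires=14 [27,36) fires=7
i=5 t=38 v=1: → [38,47),[37,46),[36,45),[35,44),[34,43),[33,42),[32,41),[31,40),[30,39); WM=38; [28,37) fires=12 [29,38) fires=5
i=6 t=16 v=8: DROP (t<38-1); WM=38
i=7 t=35 v=5: DROP (t<38-1); WM=38
i=8 t=40 v=2: → [40,49),[39,48),[38,47),[37,46),[36,45),[35,44),[34,43),[33,42),[32,41); WM=40; [30,39) fires=6 [31,40) fires=6
i=9 t=32 v=9: DROP (t<40-1); WM=40
i=10 t=46 v=1: → [46,55),[45,54),[44,53),[43,52),[42,51),[41,50),[40,49),[39,48),[38,47); WM=46; [32,41) fires=8 [33,42) fires=8 [34,43) fires=8 [35,44) fires=8 [36,45) fires=8 [37,46) fires=3
i=11 t=39 v=9: DROP (t<46-1); WM=46
i=12 t=52 v=6: → [52,61),[51,60),[50,59),[49,58),[48,57),[47,56),[46,55),[45,54),[44,53); WM=52; [38,47) fires=4 [39,48) fires=3 [40,49) fires=3 [41,50) fires=1 [42,51) fires=1 [43,52) fires=1
i=13 t=37 v=4: DROP (t<52-1); WM=52
i=14 t=44 v=6: DROP (t<52-1); WM=52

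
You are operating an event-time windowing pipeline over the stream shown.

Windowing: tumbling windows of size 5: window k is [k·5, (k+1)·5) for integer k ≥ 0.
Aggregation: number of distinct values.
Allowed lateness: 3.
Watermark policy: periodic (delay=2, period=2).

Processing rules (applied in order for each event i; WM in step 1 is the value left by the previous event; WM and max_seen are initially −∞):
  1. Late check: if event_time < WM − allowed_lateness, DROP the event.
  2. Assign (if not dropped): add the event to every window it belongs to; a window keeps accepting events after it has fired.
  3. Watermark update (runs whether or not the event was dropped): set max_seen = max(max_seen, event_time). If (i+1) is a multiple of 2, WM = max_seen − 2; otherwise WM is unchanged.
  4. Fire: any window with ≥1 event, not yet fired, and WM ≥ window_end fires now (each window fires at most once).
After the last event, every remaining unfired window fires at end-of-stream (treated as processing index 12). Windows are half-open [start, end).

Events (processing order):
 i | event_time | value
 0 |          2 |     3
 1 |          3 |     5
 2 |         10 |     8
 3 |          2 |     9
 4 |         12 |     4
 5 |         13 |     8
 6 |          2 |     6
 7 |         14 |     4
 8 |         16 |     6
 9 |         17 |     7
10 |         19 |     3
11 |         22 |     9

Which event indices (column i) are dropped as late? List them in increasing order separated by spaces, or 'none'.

i=0 t=2 v=3: → [0,5); WM=−∞
i=1 t=3 v=5: → [0,5); WM=1
i=2 t=10 v=8: → [10,15); WM=1
i=3 t=2 v=9: → [0,5); WM=8; [0,5) fires=3
i=4 t=12 v=4: → [10,15); WM=8
i=5 t=13 v=8: → [10,15); WM=11
i=6 t=2 v=6: DROP (t<11-3); WM=11
i=7 t=14 v=4: → [10,15); WM=12
i=8 t=16 v=6: → [15,20); WM=12
i=9 t=17 v=7: → [15,20); WM=15; [10,15) fires=2
i=10 t=19 v=3: → [15,20); WM=15
i=11 t=22 v=9: → [20,25); WM=20; [15,20) fires=3

6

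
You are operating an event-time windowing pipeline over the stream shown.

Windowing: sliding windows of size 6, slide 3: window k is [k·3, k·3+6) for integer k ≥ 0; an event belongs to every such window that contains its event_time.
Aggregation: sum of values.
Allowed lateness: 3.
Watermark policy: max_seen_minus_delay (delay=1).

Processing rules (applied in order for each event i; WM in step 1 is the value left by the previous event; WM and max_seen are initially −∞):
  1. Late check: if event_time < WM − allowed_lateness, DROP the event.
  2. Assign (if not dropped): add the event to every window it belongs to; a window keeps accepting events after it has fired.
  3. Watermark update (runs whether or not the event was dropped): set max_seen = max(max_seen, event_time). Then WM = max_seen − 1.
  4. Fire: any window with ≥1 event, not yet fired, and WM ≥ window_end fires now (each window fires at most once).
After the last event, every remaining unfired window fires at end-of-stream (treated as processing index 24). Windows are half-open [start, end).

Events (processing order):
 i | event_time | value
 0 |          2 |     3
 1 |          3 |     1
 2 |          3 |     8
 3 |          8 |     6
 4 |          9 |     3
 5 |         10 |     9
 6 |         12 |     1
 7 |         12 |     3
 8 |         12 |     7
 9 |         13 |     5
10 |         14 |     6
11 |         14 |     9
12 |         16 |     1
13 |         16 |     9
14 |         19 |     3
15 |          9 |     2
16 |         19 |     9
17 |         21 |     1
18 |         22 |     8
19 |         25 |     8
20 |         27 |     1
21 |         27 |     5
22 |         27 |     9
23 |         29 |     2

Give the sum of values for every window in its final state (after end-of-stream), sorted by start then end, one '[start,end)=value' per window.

i=0 t=2 v=3: → [0,6); WM=1
i=1 t=3 v=1: → [3,9),[0,6); WM=2
i=2 t=3 v=8: → [3,9),[0,6); WM=2
i=3 t=8 v=6: → [6,12),[3,9); WM=7; [0,6) fires=12
i=4 t=9 v=3: → [9,15),[6,12); WM=8
i=5 t=10 v=9: → [9,15),[6,12); WM=9; [3,9) fires=15
i=6 t=12 v=1: → [12,18),[9,15); WM=11
i=7 t=12 v=3: → [12,18),[9,15); WM=11
i=8 t=12 v=7: → [12,18),[9,15); WM=11
i=9 t=13 v=5: → [12,18),[9,15); WM=12; [6,12) fires=18
i=10 t=14 v=6: → [12,18),[9,15); WM=13
i=11 t=14 v=9: → [12,18),[9,15); WM=13
i=12 t=16 v=1: → [15,21),[12,18); WM=15; [9,15) fires=43
i=13 t=16 v=9: → [15,21),[12,18); WM=15
i=14 t=19 v=3: → [18,24),[15,21); WM=18; [12,18) fires=41
i=15 t=9 v=2: DROP (t<18-3); WM=18
i=16 t=19 v=9: → [18,24),[15,21); WM=18
i=17 t=21 v=1: → [21,27),[18,24); WM=20
i=18 t=22 v=8: → [21,27),[18,24); WM=21; [15,21) fires=22
i=19 t=25 v=8: → [24,30),[21,27); WM=24; [18,24) fires=21
i=20 t=27 v=1: → [27,33),[24,30); WM=26
i=21 t=27 v=5: → [27,33),[24,30); WM=26
i=22 t=27 v=9: → [27,33),[24,30); WM=26
i=23 t=29 v=2: → [27,33),[24,30); WM=28; [21,27) fires=17

[0,6)=12 [3,9)=15 [6,12)=18 [9,15)=43 [12,18)=41 [15,21)=22 [18,24)=21 [21,27)=17 [24,30)=25 [27,33)=17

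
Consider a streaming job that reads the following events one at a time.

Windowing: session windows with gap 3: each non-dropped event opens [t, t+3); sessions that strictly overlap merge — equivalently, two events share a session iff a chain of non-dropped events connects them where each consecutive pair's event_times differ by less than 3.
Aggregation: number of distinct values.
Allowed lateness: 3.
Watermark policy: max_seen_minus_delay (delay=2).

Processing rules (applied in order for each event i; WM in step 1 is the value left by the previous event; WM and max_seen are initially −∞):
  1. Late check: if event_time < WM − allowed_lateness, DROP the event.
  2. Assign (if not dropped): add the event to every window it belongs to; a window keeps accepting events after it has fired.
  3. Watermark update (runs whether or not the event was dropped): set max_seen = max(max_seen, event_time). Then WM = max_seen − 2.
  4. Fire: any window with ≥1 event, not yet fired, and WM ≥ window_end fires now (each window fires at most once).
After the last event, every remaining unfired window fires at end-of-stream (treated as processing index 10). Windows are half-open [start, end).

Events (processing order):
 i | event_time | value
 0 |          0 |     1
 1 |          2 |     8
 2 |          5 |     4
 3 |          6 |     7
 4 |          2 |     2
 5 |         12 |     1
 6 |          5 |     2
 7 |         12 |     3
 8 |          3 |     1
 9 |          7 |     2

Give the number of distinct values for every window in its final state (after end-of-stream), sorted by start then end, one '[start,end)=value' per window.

i=0 t=0 v=1: → [0,3); WM=-2
i=1 t=2 v=8: → [0,5); WM=0
i=2 t=5 v=4: → [5,8); WM=3
i=3 t=6 v=7: → [5,9); WM=4
i=4 t=2 v=2: → [0,5); WM=4
i=5 t=12 v=1: → [12,15); WM=10
i=6 t=5 v=2: DROP (t<10-3); WM=10
i=7 t=12 v=3: → [12,15); WM=10
i=8 t=3 v=1: DROP (t<10-3); WM=10
i=9 t=7 v=2: → [5,10); WM=10

[0,5)=3 [5,10)=3 [12,15)=2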